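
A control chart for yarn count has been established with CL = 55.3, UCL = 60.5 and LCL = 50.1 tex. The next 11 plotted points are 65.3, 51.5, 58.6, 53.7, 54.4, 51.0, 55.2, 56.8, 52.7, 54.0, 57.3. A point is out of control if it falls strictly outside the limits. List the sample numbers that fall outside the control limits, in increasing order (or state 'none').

1

Compare each point to [50.1, 60.5]: sample 1 = 65.3 > UCL.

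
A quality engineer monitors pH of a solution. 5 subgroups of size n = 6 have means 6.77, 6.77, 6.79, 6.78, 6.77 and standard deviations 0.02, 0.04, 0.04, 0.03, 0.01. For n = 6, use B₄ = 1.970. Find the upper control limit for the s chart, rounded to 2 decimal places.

s̄ = (0.02 + 0.04 + 0.04 + 0.03 + 0.01) / 5 = 0.0280
UCL_s = B₄·s̄ = 1.970 × 0.0280 = 0.0552

0.06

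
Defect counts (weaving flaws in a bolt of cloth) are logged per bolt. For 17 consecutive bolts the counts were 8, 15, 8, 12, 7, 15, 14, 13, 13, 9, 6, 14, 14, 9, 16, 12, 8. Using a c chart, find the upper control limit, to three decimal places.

c̄ = (8 + 15 + 8 + 12 + 7 + 15 + 14 + 13 + 13 + 9 + 6 + 14 + 14 + 9 + 16 + 12 + 8) / 17 = 193 / 17 = 11.3529
UCL = c̄ + 3√c̄ = 11.3529 + 3 × √11.3529 = 11.3529 + 3 × 3.3694 = 21.4612

21.461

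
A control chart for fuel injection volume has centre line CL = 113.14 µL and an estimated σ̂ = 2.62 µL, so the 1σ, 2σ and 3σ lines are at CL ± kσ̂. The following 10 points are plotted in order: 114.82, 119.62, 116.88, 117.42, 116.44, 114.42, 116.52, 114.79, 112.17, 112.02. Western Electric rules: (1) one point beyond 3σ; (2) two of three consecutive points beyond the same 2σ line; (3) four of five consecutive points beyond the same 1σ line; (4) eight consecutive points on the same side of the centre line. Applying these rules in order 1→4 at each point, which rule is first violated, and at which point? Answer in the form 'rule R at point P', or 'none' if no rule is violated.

Zone of each point (C = within 1σ̂, B = 1σ̂–2σ̂, A = 2σ̂–3σ̂, * = beyond 3σ̂; sign = side of CL): 1:+C, 2:+A, 3:+B, 4:+B, 5:+B, 6:+C, 7:+B, 8:+C, 9:-C, 10:-C
Rule 3 (four of five consecutive points beyond the same 1σ limit) is satisfied at point 5.

rule 3 at point 5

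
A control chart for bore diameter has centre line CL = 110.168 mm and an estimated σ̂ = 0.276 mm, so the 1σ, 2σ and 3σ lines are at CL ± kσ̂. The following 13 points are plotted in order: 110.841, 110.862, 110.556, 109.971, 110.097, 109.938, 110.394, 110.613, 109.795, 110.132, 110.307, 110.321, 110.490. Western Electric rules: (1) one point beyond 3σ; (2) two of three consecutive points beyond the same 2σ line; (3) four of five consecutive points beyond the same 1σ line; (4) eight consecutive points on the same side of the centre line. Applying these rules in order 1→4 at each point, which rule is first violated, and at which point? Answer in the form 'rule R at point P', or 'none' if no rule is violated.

Zone of each point (C = within 1σ̂, B = 1σ̂–2σ̂, A = 2σ̂–3σ̂, * = beyond 3σ̂; sign = side of CL): 1:+A, 2:+A, 3:+B, 4:-C, 5:-C, 6:-C, 7:+C, 8:+B, 9:-B, 10:-C, 11:+C, 12:+C, 13:+B
Rule 2 (two of three consecutive points beyond the same 2σ limit) is satisfied at point 2.

rule 2 at point 2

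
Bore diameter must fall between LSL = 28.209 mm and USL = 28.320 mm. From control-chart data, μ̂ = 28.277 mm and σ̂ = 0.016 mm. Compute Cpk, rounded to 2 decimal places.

0.90

Cpu = (USL − μ̂) / (3σ̂) = (28.320 − 28.277) / (3 × 0.016) = 0.8958; Cpl = (μ̂ − LSL) / (3σ̂) = (28.277 − 28.209) / (3 × 0.016) = 1.4167; Cpk = min(Cpu, Cpl) = 0.8958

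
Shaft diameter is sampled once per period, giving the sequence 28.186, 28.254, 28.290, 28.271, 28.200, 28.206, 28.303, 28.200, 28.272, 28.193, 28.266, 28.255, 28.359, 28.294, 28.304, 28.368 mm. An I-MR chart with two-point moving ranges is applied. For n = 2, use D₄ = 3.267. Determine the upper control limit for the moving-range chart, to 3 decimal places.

0.191

Moving ranges: 0.068, 0.036, 0.019, 0.071, 0.006, 0.097, 0.103, 0.072, 0.079, 0.073, 0.011, 0.104, 0.065, 0.010, 0.064; M̄R̄ = 0.8780 / 15 = 0.0585
UCL_MR = D₄·M̄R̄ = 3.267 × 0.0585 = 0.1912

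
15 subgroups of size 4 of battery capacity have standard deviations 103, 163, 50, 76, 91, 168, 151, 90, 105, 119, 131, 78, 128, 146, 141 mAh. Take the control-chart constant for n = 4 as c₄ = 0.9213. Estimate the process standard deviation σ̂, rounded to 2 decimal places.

125.91

s̄ = (103 + 163 + 50 + 76 + 91 + 168 + 151 + 90 + 105 + 119 + 131 + 78 + 128 + 146 + 141) / 15 = 116.0000
σ̂ = s̄ / c₄ = 116.0000 / 0.9213 = 125.9090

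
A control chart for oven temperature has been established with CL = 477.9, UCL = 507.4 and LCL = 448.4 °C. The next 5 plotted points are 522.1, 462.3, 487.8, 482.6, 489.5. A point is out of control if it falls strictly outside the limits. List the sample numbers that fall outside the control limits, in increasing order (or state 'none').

Compare each point to [448.4, 507.4]: sample 1 = 522.1 > UCL.

1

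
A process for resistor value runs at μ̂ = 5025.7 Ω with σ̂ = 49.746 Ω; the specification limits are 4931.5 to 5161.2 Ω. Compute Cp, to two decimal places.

Cp = (USL − LSL) / (6σ̂) = (5161.2 − 4931.5) / (6 × 49.746) = 229.7000 / 298.4760 = 0.7696

0.77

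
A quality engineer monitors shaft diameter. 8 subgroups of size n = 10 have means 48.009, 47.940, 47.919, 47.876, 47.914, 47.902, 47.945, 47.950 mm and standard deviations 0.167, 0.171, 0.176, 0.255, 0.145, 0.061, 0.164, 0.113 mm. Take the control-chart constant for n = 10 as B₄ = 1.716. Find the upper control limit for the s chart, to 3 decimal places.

0.269

s̄ = (0.167 + 0.171 + 0.176 + 0.255 + 0.145 + 0.061 + 0.164 + 0.113) / 8 = 0.1565
UCL_s = B₄·s̄ = 1.716 × 0.1565 = 0.2686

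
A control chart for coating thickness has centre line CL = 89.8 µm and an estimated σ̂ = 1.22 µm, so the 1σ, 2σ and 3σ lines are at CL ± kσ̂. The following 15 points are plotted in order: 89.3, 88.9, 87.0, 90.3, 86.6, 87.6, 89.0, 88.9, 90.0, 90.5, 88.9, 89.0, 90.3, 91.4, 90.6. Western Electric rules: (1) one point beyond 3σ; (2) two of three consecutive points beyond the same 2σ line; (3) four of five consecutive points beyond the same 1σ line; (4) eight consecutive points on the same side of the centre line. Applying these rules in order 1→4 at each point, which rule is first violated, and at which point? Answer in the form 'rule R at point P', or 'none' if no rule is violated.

Zone of each point (C = within 1σ̂, B = 1σ̂–2σ̂, A = 2σ̂–3σ̂, * = beyond 3σ̂; sign = side of CL): 1:-C, 2:-C, 3:-A, 4:+C, 5:-A, 6:-B, 7:-C, 8:-C, 9:+C, 10:+C, 11:-C, 12:-C, 13:+C, 14:+B, 15:+C
Rule 2 (two of three consecutive points beyond the same 2σ limit) is satisfied at point 5.

rule 2 at point 5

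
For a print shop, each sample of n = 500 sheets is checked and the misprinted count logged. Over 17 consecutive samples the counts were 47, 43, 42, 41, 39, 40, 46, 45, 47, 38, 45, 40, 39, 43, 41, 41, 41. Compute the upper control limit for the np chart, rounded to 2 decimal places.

60.89

p̄ = Σdᵢ / (k·n) = 718 / (17 × 500) = 0.08447
UCL = np̄ + 3·√(np̄(1−p̄)) = 42.2353 + 3 × √(42.2353×0.91553) = 42.2353 + 3 × 6.2183 = 60.8903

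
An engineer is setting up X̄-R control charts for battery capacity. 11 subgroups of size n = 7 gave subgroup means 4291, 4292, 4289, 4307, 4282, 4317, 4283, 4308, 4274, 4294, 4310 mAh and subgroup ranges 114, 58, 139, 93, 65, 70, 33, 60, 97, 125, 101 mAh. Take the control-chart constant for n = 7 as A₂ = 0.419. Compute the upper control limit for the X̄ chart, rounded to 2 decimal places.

X̄̄ = (4291 + 4292 + 4289 + 4307 + 4282 + 4317 + 4283 + 4308 + 4274 + 4294 + 4310) / 11 = 47247.0000 / 11 = 4295.1818
R̄ = (114 + 58 + 139 + 93 + 65 + 70 + 33 + 60 + 97 + 125 + 101) / 11 = 955.0000 / 11 = 86.8182
UCL = X̄̄ + A₂·R̄ = 4295.1818 + 0.419 × 86.8182 = 4331.5586

4331.56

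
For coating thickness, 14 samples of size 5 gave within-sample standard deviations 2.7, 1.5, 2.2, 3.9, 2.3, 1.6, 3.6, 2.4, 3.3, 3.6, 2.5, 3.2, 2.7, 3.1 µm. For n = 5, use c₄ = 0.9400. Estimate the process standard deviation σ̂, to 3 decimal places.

2.933

s̄ = (2.7 + 1.5 + 2.2 + 3.9 + 2.3 + 1.6 + 3.6 + 2.4 + 3.3 + 3.6 + 2.5 + 3.2 + 2.7 + 3.1) / 14 = 2.7571
σ̂ = s̄ / c₄ = 2.7571 / 0.9400 = 2.9331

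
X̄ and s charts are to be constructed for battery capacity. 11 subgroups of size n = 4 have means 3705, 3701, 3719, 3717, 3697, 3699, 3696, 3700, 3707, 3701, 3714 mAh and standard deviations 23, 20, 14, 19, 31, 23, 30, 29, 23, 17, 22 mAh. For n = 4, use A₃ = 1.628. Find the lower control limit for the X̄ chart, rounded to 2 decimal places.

3667.94

X̄̄ = (3705 + 3701 + 3719 + 3717 + 3697 + 3699 + 3696 + 3700 + 3707 + 3701 + 3714) / 11 = 3705.0909
s̄ = (23 + 20 + 14 + 19 + 31 + 23 + 30 + 29 + 23 + 17 + 22) / 11 = 22.8182
LCL = X̄̄ − A₃·s̄ = 3705.0909 − 1.628 × 22.8182 = 3667.9429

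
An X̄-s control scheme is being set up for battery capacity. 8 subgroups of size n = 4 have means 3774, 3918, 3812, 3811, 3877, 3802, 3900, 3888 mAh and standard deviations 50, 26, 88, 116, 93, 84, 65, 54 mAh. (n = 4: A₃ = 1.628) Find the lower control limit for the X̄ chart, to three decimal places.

X̄̄ = (3774 + 3918 + 3812 + 3811 + 3877 + 3802 + 3900 + 3888) / 8 = 3847.7500
s̄ = (50 + 26 + 88 + 116 + 93 + 84 + 65 + 54) / 8 = 72.0000
LCL = X̄̄ − A₃·s̄ = 3847.7500 − 1.628 × 72.0000 = 3730.5340

3730.534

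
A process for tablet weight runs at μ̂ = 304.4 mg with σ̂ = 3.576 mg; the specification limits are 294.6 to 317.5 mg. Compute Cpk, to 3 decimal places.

Cpu = (USL − μ̂) / (3σ̂) = (317.5 − 304.4) / (3 × 3.576) = 1.2211; Cpl = (μ̂ − LSL) / (3σ̂) = (304.4 − 294.6) / (3 × 3.576) = 0.9135; Cpk = min(Cpu, Cpl) = 0.9135

0.913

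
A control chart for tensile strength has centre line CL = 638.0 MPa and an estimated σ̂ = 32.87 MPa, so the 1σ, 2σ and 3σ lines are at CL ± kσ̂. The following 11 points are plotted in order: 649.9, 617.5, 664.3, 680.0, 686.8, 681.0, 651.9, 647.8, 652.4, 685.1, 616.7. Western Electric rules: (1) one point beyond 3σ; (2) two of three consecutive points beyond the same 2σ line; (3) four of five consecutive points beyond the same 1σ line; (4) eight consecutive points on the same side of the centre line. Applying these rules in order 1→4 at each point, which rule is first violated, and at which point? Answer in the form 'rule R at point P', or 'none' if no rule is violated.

Zone of each point (C = within 1σ̂, B = 1σ̂–2σ̂, A = 2σ̂–3σ̂, * = beyond 3σ̂; sign = side of CL): 1:+C, 2:-C, 3:+C, 4:+B, 5:+B, 6:+B, 7:+C, 8:+C, 9:+C, 10:+B, 11:-C
Rule 4 (eight consecutive points on the same side of the centre line) is satisfied at point 10.

rule 4 at point 10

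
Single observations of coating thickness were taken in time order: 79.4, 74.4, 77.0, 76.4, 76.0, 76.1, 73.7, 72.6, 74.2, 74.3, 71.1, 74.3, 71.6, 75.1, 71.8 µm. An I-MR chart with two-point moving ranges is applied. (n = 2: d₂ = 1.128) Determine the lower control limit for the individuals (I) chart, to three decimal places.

68.872

X̄ = (79.4 + 74.4 + 77.0 + 76.4 + 76.0 + 76.1 + 73.7 + 72.6 + 74.2 + 74.3 + 71.1 + 74.3 + 71.6 + 75.1 + 71.8) / 15 = 74.5333
Moving ranges: 5.0, 2.6, 0.6, 0.4, 0.1, 2.4, 1.1, 1.6, 0.1, 3.2, 3.2, 2.7, 3.5, 3.3; M̄R̄ = 29.8000 / 14 = 2.1286
LCL = X̄ − 3·M̄R̄/d₂ = 74.5333 − 3 × 2.1286 / 1.128 = 68.8722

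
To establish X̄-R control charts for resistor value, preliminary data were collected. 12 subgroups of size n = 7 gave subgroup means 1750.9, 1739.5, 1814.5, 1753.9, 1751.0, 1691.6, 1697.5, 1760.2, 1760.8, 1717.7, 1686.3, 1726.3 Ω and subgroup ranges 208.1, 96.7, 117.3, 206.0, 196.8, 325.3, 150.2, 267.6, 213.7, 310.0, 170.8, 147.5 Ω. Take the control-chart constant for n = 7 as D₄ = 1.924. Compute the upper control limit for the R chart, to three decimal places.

R̄ = (208.1 + 96.7 + 117.3 + 206.0 + 196.8 + 325.3 + 150.2 + 267.6 + 213.7 + 310.0 + 170.8 + 147.5) / 12 = 2410.0000 / 12 = 200.8333
UCL_R = D₄·R̄ = 1.924 × 200.8333 = 386.4033

386.403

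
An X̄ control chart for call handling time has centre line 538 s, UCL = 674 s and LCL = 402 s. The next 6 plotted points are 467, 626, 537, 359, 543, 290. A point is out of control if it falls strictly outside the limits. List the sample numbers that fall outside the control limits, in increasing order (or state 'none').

4, 6

Compare each point to [402, 674]: sample 4 = 359 < LCL; sample 6 = 290 < LCL.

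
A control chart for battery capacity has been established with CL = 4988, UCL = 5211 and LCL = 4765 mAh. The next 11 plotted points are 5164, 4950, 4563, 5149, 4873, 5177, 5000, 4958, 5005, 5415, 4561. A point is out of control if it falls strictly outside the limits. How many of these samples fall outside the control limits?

3

Compare each point to [4765, 5211]: sample 3 = 4563 < LCL; sample 10 = 5415 > UCL; sample 11 = 4561 < LCL.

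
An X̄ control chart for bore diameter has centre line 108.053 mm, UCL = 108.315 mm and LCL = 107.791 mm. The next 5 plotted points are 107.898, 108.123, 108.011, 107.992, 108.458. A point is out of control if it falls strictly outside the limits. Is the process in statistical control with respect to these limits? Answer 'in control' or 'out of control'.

Compare each point to [107.791, 108.315]: sample 5 = 108.458 > UCL.

out of control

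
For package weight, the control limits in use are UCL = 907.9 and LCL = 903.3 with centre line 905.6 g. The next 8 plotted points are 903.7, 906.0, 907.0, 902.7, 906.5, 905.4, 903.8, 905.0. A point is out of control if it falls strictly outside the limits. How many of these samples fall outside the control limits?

Compare each point to [903.3, 907.9]: sample 4 = 902.7 < LCL.

1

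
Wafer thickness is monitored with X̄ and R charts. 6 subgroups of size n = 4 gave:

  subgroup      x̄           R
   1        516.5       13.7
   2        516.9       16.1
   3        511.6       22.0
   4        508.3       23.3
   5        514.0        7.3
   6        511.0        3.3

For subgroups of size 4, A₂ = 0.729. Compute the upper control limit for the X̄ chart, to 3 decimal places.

X̄̄ = (516.5 + 516.9 + 511.6 + 508.3 + 514.0 + 511.0) / 6 = 3078.3000 / 6 = 513.0500
R̄ = (13.7 + 16.1 + 22.0 + 23.3 + 7.3 + 3.3) / 6 = 85.7000 / 6 = 14.2833
UCL = X̄̄ + A₂·R̄ = 513.0500 + 0.729 × 14.2833 = 523.4626

523.463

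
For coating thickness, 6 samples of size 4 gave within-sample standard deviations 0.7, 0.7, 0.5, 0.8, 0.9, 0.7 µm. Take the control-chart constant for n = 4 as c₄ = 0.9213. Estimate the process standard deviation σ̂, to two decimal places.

s̄ = (0.7 + 0.7 + 0.5 + 0.8 + 0.9 + 0.7) / 6 = 0.7167
σ̂ = s̄ / c₄ = 0.7167 / 0.9213 = 0.7779

0.78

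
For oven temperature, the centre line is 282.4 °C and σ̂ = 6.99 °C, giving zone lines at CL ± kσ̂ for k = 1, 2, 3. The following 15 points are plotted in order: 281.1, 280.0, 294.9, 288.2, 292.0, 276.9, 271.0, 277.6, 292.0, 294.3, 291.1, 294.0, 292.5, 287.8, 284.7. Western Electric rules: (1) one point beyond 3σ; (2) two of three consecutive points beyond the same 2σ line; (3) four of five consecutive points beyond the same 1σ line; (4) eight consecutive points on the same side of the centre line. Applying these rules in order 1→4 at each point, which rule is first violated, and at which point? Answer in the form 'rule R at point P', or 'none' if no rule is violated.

Zone of each point (C = within 1σ̂, B = 1σ̂–2σ̂, A = 2σ̂–3σ̂, * = beyond 3σ̂; sign = side of CL): 1:-C, 2:-C, 3:+B, 4:+C, 5:+B, 6:-C, 7:-B, 8:-C, 9:+B, 10:+B, 11:+B, 12:+B, 13:+B, 14:+C, 15:+C
Rule 3 (four of five consecutive points beyond the same 1σ limit) is satisfied at point 12.

rule 3 at point 12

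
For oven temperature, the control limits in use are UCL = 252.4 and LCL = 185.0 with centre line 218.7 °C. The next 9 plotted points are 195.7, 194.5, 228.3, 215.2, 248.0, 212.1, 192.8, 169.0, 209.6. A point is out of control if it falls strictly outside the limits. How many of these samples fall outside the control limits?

Compare each point to [185.0, 252.4]: sample 8 = 169.0 < LCL.

1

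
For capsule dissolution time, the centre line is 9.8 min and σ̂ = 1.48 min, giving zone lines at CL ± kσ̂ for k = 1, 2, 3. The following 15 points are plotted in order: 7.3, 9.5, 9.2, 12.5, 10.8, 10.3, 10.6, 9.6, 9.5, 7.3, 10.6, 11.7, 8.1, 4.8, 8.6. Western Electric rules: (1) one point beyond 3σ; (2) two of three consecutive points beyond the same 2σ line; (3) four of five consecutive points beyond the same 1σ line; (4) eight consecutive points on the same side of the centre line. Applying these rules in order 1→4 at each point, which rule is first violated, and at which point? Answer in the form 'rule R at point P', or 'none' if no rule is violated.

rule 1 at point 14

Zone of each point (C = within 1σ̂, B = 1σ̂–2σ̂, A = 2σ̂–3σ̂, * = beyond 3σ̂; sign = side of CL): 1:-B, 2:-C, 3:-C, 4:+B, 5:+C, 6:+C, 7:+C, 8:-C, 9:-C, 10:-B, 11:+C, 12:+B, 13:-B, 14:-*, 15:-C
Rule 1 (one point beyond the 3σ limits) is satisfied at point 14.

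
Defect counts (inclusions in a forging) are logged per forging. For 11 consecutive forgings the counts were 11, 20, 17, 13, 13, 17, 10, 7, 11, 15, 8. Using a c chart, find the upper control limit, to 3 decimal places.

23.688

c̄ = (11 + 20 + 17 + 13 + 13 + 17 + 10 + 7 + 11 + 15 + 8) / 11 = 142 / 11 = 12.9091
UCL = c̄ + 3√c̄ = 12.9091 + 3 × √12.9091 = 12.9091 + 3 × 3.5929 = 23.6879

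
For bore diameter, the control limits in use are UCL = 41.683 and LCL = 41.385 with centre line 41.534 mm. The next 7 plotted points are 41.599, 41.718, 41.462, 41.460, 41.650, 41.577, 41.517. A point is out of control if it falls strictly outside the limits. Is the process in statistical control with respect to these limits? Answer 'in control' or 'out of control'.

out of control

Compare each point to [41.385, 41.683]: sample 2 = 41.718 > UCL.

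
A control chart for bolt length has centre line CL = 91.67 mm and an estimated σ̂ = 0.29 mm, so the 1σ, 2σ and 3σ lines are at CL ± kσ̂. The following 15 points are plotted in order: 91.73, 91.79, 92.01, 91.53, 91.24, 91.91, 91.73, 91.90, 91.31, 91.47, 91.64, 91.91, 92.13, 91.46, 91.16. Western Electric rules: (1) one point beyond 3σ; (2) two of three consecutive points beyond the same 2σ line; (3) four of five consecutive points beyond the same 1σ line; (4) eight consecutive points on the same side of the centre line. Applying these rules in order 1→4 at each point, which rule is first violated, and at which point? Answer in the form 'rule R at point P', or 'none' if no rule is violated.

none

Zone of each point (C = within 1σ̂, B = 1σ̂–2σ̂, A = 2σ̂–3σ̂, * = beyond 3σ̂; sign = side of CL): 1:+C, 2:+C, 3:+B, 4:-C, 5:-B, 6:+C, 7:+C, 8:+C, 9:-B, 10:-C, 11:-C, 12:+C, 13:+B, 14:-C, 15:-B
No rule fires across all 15 points.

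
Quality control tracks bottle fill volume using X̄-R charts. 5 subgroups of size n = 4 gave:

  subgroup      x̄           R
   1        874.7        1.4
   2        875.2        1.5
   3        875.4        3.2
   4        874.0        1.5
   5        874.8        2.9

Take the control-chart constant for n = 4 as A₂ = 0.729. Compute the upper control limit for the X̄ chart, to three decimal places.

876.351

X̄̄ = (874.7 + 875.2 + 875.4 + 874.0 + 874.8) / 5 = 4374.1000 / 5 = 874.8200
R̄ = (1.4 + 1.5 + 3.2 + 1.5 + 2.9) / 5 = 10.5000 / 5 = 2.1000
UCL = X̄̄ + A₂·R̄ = 874.8200 + 0.729 × 2.1000 = 876.3509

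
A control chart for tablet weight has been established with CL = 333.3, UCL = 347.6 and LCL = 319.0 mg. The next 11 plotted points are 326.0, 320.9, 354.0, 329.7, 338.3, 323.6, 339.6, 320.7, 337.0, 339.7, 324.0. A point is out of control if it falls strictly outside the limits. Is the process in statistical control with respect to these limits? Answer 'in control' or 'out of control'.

out of control

Compare each point to [319.0, 347.6]: sample 3 = 354.0 > UCL.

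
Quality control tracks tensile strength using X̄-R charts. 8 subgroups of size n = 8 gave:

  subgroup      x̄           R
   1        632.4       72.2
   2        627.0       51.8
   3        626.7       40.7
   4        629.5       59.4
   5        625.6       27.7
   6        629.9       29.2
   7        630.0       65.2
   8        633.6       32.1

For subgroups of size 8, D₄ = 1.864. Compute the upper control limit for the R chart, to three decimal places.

R̄ = (72.2 + 51.8 + 40.7 + 59.4 + 27.7 + 29.2 + 65.2 + 32.1) / 8 = 378.3000 / 8 = 47.2875
UCL_R = D₄·R̄ = 1.864 × 47.2875 = 88.1439

88.144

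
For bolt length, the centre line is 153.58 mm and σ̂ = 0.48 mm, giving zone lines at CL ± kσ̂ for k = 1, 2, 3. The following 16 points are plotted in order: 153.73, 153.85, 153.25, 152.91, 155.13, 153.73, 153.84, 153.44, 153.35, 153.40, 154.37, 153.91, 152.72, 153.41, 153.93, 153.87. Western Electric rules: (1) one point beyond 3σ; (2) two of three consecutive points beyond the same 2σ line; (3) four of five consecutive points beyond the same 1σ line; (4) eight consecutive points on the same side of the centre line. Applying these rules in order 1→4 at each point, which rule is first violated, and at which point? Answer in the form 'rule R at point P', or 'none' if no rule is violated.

rule 1 at point 5

Zone of each point (C = within 1σ̂, B = 1σ̂–2σ̂, A = 2σ̂–3σ̂, * = beyond 3σ̂; sign = side of CL): 1:+C, 2:+C, 3:-C, 4:-B, 5:+*, 6:+C, 7:+C, 8:-C, 9:-C, 10:-C, 11:+B, 12:+C, 13:-B, 14:-C, 15:+C, 16:+C
Rule 1 (one point beyond the 3σ limits) is satisfied at point 5.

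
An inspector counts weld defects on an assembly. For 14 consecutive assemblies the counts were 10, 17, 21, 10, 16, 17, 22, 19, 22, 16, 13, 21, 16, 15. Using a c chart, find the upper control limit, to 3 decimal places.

c̄ = (10 + 17 + 21 + 10 + 16 + 17 + 22 + 19 + 22 + 16 + 13 + 21 + 16 + 15) / 14 = 235 / 14 = 16.7857
UCL = c̄ + 3√c̄ = 16.7857 + 3 × √16.7857 = 16.7857 + 3 × 4.0970 = 29.0768

29.077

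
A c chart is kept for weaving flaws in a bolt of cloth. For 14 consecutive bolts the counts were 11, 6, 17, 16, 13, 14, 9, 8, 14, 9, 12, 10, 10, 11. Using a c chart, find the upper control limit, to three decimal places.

21.570

c̄ = (11 + 6 + 17 + 16 + 13 + 14 + 9 + 8 + 14 + 9 + 12 + 10 + 10 + 11) / 14 = 160 / 14 = 11.4286
UCL = c̄ + 3√c̄ = 11.4286 + 3 × √11.4286 = 11.4286 + 3 × 3.3806 = 21.5704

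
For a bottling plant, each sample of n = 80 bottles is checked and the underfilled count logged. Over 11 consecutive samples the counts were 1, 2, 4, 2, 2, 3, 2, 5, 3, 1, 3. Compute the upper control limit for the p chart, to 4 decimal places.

p̄ = Σdᵢ / (k·n) = 28 / (11 × 80) = 0.03182
UCL = p̄ + 3·√(p̄(1−p̄)/n) = 0.03182 + 3 × √(0.03182×0.96818/80) = 0.03182 + 3 × 0.01962 = 0.09069

0.0907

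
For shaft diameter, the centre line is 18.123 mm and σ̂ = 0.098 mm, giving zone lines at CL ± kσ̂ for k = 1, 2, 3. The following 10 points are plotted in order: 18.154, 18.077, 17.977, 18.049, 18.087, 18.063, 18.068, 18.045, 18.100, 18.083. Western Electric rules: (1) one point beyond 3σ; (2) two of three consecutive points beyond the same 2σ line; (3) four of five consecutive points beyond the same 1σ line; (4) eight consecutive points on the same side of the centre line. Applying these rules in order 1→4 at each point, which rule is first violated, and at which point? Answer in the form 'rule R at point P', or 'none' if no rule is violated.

rule 4 at point 9

Zone of each point (C = within 1σ̂, B = 1σ̂–2σ̂, A = 2σ̂–3σ̂, * = beyond 3σ̂; sign = side of CL): 1:+C, 2:-C, 3:-B, 4:-C, 5:-C, 6:-C, 7:-C, 8:-C, 9:-C, 10:-C
Rule 4 (eight consecutive points on the same side of the centre line) is satisfied at point 9.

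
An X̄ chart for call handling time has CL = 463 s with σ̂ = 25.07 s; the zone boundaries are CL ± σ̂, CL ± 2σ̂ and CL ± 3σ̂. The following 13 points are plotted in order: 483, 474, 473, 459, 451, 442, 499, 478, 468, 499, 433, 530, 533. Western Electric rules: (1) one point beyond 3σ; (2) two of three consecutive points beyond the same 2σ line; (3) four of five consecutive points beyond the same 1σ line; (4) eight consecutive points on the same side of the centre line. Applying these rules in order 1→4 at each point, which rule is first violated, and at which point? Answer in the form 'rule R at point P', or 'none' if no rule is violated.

Zone of each point (C = within 1σ̂, B = 1σ̂–2σ̂, A = 2σ̂–3σ̂, * = beyond 3σ̂; sign = side of CL): 1:+C, 2:+C, 3:+C, 4:-C, 5:-C, 6:-C, 7:+B, 8:+C, 9:+C, 10:+B, 11:-B, 12:+A, 13:+A
Rule 2 (two of three consecutive points beyond the same 2σ limit) is satisfied at point 13.

rule 2 at point 13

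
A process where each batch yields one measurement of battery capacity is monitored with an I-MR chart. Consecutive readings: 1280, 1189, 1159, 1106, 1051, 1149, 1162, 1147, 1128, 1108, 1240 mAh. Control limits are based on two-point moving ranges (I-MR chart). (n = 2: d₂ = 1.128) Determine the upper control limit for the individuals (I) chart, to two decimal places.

1296.17

X̄ = (1280 + 1189 + 1159 + 1106 + 1051 + 1149 + 1162 + 1147 + 1128 + 1108 + 1240) / 11 = 1156.2727
Moving ranges: 91, 30, 53, 55, 98, 13, 15, 19, 20, 132; M̄R̄ = 526.0000 / 10 = 52.6000
UCL = X̄ + 3·M̄R̄/d₂ = 1156.2727 + 3 × 52.6000 / 1.128 = 1296.1663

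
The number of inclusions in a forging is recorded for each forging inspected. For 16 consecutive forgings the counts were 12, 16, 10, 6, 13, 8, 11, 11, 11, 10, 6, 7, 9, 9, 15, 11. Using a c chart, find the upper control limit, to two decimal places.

19.95

c̄ = (12 + 16 + 10 + 6 + 13 + 8 + 11 + 11 + 11 + 10 + 6 + 7 + 9 + 9 + 15 + 11) / 16 = 165 / 16 = 10.3125
UCL = c̄ + 3√c̄ = 10.3125 + 3 × √10.3125 = 10.3125 + 3 × 3.2113 = 19.9464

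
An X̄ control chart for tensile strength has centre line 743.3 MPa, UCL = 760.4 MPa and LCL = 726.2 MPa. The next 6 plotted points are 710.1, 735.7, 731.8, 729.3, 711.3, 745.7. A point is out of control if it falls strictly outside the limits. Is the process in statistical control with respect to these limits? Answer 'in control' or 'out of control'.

out of control

Compare each point to [726.2, 760.4]: sample 1 = 710.1 < LCL; sample 5 = 711.3 < LCL.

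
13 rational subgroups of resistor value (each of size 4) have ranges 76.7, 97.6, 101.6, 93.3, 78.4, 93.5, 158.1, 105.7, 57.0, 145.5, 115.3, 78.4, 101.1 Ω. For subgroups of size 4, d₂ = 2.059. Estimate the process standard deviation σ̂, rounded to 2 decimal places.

48.65

R̄ = (76.7 + 97.6 + 101.6 + 93.3 + 78.4 + 93.5 + 158.1 + 105.7 + 57.0 + 145.5 + 115.3 + 78.4 + 101.1) / 13 = 100.1692
σ̂ = R̄ / d₂ = 100.1692 / 2.059 = 48.6495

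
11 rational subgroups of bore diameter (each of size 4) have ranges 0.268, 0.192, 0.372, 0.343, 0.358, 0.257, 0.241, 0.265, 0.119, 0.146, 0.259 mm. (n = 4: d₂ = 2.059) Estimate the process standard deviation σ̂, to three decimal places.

0.125

R̄ = (0.268 + 0.192 + 0.372 + 0.343 + 0.358 + 0.257 + 0.241 + 0.265 + 0.119 + 0.146 + 0.259) / 11 = 0.2564
σ̂ = R̄ / d₂ = 0.2564 / 2.059 = 0.1245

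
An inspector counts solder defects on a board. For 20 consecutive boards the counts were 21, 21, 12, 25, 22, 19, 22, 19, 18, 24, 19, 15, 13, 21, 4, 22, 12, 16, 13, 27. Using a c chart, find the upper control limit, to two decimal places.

31.07

c̄ = (21 + 21 + 12 + 25 + 22 + 19 + 22 + 19 + 18 + 24 + 19 + 15 + 13 + 21 + 4 + 22 + 12 + 16 + 13 + 27) / 20 = 365 / 20 = 18.2500
UCL = c̄ + 3√c̄ = 18.2500 + 3 × √18.2500 = 18.2500 + 3 × 4.2720 = 31.0660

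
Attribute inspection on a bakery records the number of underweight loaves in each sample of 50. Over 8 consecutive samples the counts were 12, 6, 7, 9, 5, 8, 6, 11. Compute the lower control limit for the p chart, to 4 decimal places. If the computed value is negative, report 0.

p̄ = Σdᵢ / (k·n) = 64 / (8 × 50) = 0.16000
LCL = p̄ − 3·√(p̄(1−p̄)/n) = 0.16000 − 3 × 0.05185 = 0.00446

0.0045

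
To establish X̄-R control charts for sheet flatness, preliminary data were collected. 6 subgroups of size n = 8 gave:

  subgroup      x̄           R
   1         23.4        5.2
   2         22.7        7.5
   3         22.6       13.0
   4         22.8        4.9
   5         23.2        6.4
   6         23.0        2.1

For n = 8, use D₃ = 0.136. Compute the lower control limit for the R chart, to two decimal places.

0.89

R̄ = (5.2 + 7.5 + 13.0 + 4.9 + 6.4 + 2.1) / 6 = 39.1000 / 6 = 6.5167
LCL_R = D₃·R̄ = 0.136 × 6.5167 = 0.8863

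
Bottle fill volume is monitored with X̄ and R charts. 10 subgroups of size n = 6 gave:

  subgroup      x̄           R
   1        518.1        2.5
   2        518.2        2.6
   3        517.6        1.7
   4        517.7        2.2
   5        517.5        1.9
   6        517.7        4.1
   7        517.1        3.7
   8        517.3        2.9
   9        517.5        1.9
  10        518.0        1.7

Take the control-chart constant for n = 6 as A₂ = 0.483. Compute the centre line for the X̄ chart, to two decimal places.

X̄̄ = (518.1 + 518.2 + 517.6 + 517.7 + 517.5 + 517.7 + 517.1 + 517.3 + 517.5 + 518.0) / 10 = 5176.7000 / 10 = 517.6700
CL = X̄̄ = 517.6700

517.67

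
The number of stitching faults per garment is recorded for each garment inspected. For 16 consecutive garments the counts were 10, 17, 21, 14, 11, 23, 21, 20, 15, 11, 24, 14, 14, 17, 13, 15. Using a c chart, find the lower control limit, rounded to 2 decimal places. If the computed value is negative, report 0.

4.16

c̄ = (10 + 17 + 21 + 14 + 11 + 23 + 21 + 20 + 15 + 11 + 24 + 14 + 14 + 17 + 13 + 15) / 16 = 260 / 16 = 16.2500
LCL = c̄ − 3√c̄ = 16.2500 − 3 × 4.0311 = 4.1566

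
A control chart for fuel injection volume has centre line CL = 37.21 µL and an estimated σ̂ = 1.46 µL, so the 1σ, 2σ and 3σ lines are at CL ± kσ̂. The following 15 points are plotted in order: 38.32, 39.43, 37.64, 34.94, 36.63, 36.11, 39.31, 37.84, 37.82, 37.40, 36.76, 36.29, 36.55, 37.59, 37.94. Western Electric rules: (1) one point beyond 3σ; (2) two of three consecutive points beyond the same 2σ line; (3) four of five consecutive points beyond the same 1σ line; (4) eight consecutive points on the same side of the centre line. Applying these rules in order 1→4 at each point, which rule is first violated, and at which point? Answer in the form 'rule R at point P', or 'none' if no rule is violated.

none

Zone of each point (C = within 1σ̂, B = 1σ̂–2σ̂, A = 2σ̂–3σ̂, * = beyond 3σ̂; sign = side of CL): 1:+C, 2:+B, 3:+C, 4:-B, 5:-C, 6:-C, 7:+B, 8:+C, 9:+C, 10:+C, 11:-C, 12:-C, 13:-C, 14:+C, 15:+C
No rule fires across all 15 points.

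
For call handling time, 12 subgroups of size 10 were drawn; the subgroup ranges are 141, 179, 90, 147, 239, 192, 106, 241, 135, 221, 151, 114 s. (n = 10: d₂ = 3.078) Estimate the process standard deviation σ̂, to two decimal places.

R̄ = (141 + 179 + 90 + 147 + 239 + 192 + 106 + 241 + 135 + 221 + 151 + 114) / 12 = 163.0000
σ̂ = R̄ / d₂ = 163.0000 / 3.078 = 52.9565

52.96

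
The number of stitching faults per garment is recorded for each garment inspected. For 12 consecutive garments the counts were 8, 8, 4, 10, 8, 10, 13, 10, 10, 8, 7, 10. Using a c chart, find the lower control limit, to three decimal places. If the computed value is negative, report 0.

c̄ = (8 + 8 + 4 + 10 + 8 + 10 + 13 + 10 + 10 + 8 + 7 + 10) / 12 = 106 / 12 = 8.8333
LCL = c̄ − 3√c̄ = 8.8333 − 3 × 2.9721 = -0.0829 → 0 (cannot be negative)

0.000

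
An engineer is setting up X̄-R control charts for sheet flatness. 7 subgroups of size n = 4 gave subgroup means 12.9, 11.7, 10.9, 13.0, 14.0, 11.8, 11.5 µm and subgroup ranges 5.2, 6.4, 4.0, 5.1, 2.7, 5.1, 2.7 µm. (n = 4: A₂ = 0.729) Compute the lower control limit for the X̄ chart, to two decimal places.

X̄̄ = (12.9 + 11.7 + 10.9 + 13.0 + 14.0 + 11.8 + 11.5) / 7 = 85.8000 / 7 = 12.2571
R̄ = (5.2 + 6.4 + 4.0 + 5.1 + 2.7 + 5.1 + 2.7) / 7 = 31.2000 / 7 = 4.4571
LCL = X̄̄ − A₂·R̄ = 12.2571 − 0.729 × 4.4571 = 9.0079

9.01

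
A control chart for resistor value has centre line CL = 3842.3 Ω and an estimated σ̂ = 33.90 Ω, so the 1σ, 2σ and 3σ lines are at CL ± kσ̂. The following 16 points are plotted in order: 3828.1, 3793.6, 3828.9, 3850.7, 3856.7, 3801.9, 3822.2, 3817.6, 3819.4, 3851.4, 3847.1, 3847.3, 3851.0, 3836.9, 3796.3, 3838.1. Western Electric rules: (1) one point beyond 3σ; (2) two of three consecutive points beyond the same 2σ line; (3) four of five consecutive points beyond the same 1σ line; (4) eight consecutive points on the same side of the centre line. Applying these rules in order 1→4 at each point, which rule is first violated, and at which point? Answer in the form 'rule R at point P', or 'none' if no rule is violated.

none

Zone of each point (C = within 1σ̂, B = 1σ̂–2σ̂, A = 2σ̂–3σ̂, * = beyond 3σ̂; sign = side of CL): 1:-C, 2:-B, 3:-C, 4:+C, 5:+C, 6:-B, 7:-C, 8:-C, 9:-C, 10:+C, 11:+C, 12:+C, 13:+C, 14:-C, 15:-B, 16:-C
No rule fires across all 16 points.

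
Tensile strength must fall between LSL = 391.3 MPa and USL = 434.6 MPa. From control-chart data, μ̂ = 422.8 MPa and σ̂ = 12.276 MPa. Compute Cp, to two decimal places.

0.59

Cp = (USL − LSL) / (6σ̂) = (434.6 − 391.3) / (6 × 12.276) = 43.3000 / 73.6560 = 0.5879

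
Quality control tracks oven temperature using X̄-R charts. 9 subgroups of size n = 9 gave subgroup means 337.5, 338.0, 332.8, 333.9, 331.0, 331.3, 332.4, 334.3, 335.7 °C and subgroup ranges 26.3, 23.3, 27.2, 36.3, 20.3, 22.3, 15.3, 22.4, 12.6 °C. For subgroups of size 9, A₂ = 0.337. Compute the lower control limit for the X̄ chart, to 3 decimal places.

326.386

X̄̄ = (337.5 + 338.0 + 332.8 + 333.9 + 331.0 + 331.3 + 332.4 + 334.3 + 335.7) / 9 = 3006.9000 / 9 = 334.1000
R̄ = (26.3 + 23.3 + 27.2 + 36.3 + 20.3 + 22.3 + 15.3 + 22.4 + 12.6) / 9 = 206.0000 / 9 = 22.8889
LCL = X̄̄ − A₂·R̄ = 334.1000 − 0.337 × 22.8889 = 326.3864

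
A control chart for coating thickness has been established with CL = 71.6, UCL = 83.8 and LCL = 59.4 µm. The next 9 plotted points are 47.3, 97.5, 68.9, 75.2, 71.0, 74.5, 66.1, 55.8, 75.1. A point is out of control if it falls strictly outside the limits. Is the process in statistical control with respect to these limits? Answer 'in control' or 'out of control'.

Compare each point to [59.4, 83.8]: sample 1 = 47.3 < LCL; sample 2 = 97.5 > UCL; sample 8 = 55.8 < LCL.

out of control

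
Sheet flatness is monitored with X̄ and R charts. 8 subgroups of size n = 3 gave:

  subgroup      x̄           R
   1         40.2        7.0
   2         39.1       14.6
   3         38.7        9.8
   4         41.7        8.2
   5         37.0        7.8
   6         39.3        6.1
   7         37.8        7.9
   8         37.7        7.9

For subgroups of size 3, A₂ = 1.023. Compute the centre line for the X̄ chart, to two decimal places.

38.94

X̄̄ = (40.2 + 39.1 + 38.7 + 41.7 + 37.0 + 39.3 + 37.8 + 37.7) / 8 = 311.5000 / 8 = 38.9375
CL = X̄̄ = 38.9375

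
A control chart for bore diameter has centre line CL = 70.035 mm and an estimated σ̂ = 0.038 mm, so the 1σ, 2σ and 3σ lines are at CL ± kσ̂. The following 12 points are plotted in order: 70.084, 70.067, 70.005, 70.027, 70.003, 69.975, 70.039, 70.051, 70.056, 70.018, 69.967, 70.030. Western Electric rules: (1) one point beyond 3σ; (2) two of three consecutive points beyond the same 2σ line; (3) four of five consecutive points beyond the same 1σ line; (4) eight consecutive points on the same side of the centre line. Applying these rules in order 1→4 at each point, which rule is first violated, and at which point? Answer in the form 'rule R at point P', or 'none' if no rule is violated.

Zone of each point (C = within 1σ̂, B = 1σ̂–2σ̂, A = 2σ̂–3σ̂, * = beyond 3σ̂; sign = side of CL): 1:+B, 2:+C, 3:-C, 4:-C, 5:-C, 6:-B, 7:+C, 8:+C, 9:+C, 10:-C, 11:-B, 12:-C
No rule fires across all 12 points.

none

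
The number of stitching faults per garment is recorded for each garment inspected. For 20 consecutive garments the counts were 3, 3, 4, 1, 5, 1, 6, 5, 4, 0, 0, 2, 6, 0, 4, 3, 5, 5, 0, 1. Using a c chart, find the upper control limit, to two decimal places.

8.01

c̄ = (3 + 3 + 4 + 1 + 5 + 1 + 6 + 5 + 4 + 0 + 0 + 2 + 6 + 0 + 4 + 3 + 5 + 5 + 0 + 1) / 20 = 58 / 20 = 2.9000
UCL = c̄ + 3√c̄ = 2.9000 + 3 × √2.9000 = 2.9000 + 3 × 1.7029 = 8.0088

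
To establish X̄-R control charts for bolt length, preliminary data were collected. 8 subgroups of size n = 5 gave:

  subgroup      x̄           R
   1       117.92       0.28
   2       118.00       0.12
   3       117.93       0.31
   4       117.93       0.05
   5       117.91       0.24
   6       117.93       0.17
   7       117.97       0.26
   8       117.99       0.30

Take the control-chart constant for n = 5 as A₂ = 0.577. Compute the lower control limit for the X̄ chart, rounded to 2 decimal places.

117.82

X̄̄ = (117.92 + 118.00 + 117.93 + 117.93 + 117.91 + 117.93 + 117.97 + 117.99) / 8 = 943.5800 / 8 = 117.9475
R̄ = (0.28 + 0.12 + 0.31 + 0.05 + 0.24 + 0.17 + 0.26 + 0.30) / 8 = 1.7300 / 8 = 0.2162
LCL = X̄̄ − A₂·R̄ = 117.9475 − 0.577 × 0.2162 = 117.8227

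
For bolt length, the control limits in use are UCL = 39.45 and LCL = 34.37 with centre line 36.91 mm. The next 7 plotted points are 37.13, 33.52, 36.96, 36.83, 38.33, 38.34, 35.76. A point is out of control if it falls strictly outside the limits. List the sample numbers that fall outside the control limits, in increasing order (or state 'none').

2

Compare each point to [34.37, 39.45]: sample 2 = 33.52 < LCL.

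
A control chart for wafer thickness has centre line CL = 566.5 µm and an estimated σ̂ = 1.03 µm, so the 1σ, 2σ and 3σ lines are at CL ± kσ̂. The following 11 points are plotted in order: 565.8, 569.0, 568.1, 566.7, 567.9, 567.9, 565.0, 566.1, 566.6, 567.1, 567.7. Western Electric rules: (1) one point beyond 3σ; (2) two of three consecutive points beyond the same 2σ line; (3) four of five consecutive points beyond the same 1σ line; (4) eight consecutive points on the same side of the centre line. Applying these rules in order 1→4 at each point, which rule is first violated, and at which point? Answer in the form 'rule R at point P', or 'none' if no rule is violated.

Zone of each point (C = within 1σ̂, B = 1σ̂–2σ̂, A = 2σ̂–3σ̂, * = beyond 3σ̂; sign = side of CL): 1:-C, 2:+A, 3:+B, 4:+C, 5:+B, 6:+B, 7:-B, 8:-C, 9:+C, 10:+C, 11:+B
Rule 3 (four of five consecutive points beyond the same 1σ limit) is satisfied at point 6.

rule 3 at point 6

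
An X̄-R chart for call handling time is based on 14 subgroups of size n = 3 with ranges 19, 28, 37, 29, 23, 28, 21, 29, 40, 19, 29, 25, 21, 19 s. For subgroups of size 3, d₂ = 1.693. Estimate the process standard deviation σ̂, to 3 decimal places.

15.484

R̄ = (19 + 28 + 37 + 29 + 23 + 28 + 21 + 29 + 40 + 19 + 29 + 25 + 21 + 19) / 14 = 26.2143
σ̂ = R̄ / d₂ = 26.2143 / 1.693 = 15.4839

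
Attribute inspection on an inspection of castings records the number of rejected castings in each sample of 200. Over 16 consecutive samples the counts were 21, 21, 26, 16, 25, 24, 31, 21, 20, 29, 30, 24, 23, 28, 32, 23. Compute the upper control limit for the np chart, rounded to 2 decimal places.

p̄ = Σdᵢ / (k·n) = 394 / (16 × 200) = 0.12312
UCL = np̄ + 3·√(np̄(1−p̄)) = 24.6250 + 3 × √(24.6250×0.87687) = 24.6250 + 3 × 4.6468 = 38.5655

38.57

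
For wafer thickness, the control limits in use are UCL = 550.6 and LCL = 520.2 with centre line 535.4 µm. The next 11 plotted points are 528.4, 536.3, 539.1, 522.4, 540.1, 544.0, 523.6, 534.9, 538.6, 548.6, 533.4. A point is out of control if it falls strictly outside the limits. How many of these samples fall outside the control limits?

All 11 points lie within [520.2, 550.6].

0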